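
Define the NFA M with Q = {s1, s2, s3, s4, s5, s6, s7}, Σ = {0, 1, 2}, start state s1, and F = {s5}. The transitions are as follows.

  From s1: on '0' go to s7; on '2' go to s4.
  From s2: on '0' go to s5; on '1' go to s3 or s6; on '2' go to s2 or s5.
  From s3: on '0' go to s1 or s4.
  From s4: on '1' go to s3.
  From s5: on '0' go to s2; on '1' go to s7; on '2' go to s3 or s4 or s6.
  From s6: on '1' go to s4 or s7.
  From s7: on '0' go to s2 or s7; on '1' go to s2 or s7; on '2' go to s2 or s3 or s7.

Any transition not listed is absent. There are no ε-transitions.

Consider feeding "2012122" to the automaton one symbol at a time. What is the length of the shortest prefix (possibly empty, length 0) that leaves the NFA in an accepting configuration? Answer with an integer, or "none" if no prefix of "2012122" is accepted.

none

Start in {s1}.
Read '2': s1→{s4}; now {s4}.
Read '0': s4→∅; now ∅.
The set is empty and remains empty for the remaining 5 symbols.
No reachable set along the way intersects F.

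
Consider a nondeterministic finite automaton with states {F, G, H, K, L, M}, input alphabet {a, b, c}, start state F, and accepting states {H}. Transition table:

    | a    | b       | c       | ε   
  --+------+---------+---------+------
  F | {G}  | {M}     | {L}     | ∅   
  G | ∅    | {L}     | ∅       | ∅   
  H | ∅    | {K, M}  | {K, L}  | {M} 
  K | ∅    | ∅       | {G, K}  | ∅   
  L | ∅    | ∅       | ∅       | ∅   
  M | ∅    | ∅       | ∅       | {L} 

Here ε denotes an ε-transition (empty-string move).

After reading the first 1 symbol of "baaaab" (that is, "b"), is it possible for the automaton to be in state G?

Start in {F}.
Read 'b': {F} → {L, M}.
State G is not in {L, M}.

No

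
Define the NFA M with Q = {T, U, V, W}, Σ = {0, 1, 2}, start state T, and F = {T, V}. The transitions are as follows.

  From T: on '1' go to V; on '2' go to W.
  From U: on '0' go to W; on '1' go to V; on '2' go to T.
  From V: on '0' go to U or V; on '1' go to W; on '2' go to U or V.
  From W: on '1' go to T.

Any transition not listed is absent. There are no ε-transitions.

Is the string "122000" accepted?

Yes

Start in {T}.
Read '1': {T} → {V}.
Read '2': {V} → {U, V}.
Read '2': {U, V} → {T, U, V}.
Read '0': {T, U, V} → {U, V, W}.
Read '0': {U, V, W} → {U, V, W}.
Read '0': {U, V, W} → {U, V, W}.
The final set {U, V, W} contains the accepting state V.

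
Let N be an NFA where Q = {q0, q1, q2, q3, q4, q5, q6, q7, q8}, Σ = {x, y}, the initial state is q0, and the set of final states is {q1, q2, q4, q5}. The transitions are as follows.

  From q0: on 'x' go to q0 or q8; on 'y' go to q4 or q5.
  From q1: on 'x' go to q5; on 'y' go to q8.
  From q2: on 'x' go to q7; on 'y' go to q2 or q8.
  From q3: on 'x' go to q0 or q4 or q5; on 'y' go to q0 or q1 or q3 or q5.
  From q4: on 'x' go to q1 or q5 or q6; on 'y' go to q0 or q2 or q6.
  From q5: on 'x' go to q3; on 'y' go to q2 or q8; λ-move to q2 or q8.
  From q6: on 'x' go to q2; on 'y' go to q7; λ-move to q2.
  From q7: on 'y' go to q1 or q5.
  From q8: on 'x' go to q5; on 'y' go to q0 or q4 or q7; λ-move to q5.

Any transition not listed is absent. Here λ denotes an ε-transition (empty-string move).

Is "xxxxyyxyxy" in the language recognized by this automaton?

Start in {q0}.
Read 'x': q0→{q0, q8}; union {q0, q8}; ε-closure = {q0, q2, q5, q8}.
Read 'x': q0→{q0, q8}, q2→{q7}, q5→{q3}, q8→{q5}; union {q0, q3, q5, q7, q8}; ε-closure = {q0, q2, q3, q5, q7, q8}.
Read 'x': q0→{q0, q8}, q2→{q7}, q3→{q0, q4, q5}, q5→{q3}, q7→∅, q8→{q5}; union {q0, q3, q4, q5, q7, q8}; ε-closure = {q0, q2, q3, q4, q5, q7, q8}.
Read 'x': q0→{q0, q8}, q2→{q7}, q3→{q0, q4, q5}, q4→{q1, q5, q6}, q5→{q3}, q7→∅, q8→{q5}; union {q0, q1, q3, q4, q5, q6, q7, q8}; ε-closure = {q0, q1, q2, q3, q4, q5, q6, q7, q8}.
Read 'y': q0→{q4, q5}, q1→{q8}, q2→{q2, q8}, q3→{q0, q1, q3, q5}, q4→{q0, q2, q6}, q5→{q2, q8}, q6→{q7}, q7→{q1, q5}, q8→{q0, q4, q7}; now {q0, q1, q2, q3, q4, q5, q6, q7, q8}.
Read 'y': q0→{q4, q5}, q1→{q8}, q2→{q2, q8}, q3→{q0, q1, q3, q5}, q4→{q0, q2, q6}, q5→{q2, q8}, q6→{q7}, q7→{q1, q5}, q8→{q0, q4, q7}; now {q0, q1, q2, q3, q4, q5, q6, q7, q8}.
Read 'x': q0→{q0, q8}, q1→{q5}, q2→{q7}, q3→{q0, q4, q5}, q4→{q1, q5, q6}, q5→{q3}, q6→{q2}, q7→∅, q8→{q5}; now {q0, q1, q2, q3, q4, q5, q6, q7, q8}.
Read 'y': q0→{q4, q5}, q1→{q8}, q2→{q2, q8}, q3→{q0, q1, q3, q5}, q4→{q0, q2, q6}, q5→{q2, q8}, q6→{q7}, q7→{q1, q5}, q8→{q0, q4, q7}; now {q0, q1, q2, q3, q4, q5, q6, q7, q8}.
Read 'x': q0→{q0, q8}, q1→{q5}, q2→{q7}, q3→{q0, q4, q5}, q4→{q1, q5, q6}, q5→{q3}, q6→{q2}, q7→∅, q8→{q5}; now {q0, q1, q2, q3, q4, q5, q6, q7, q8}.
Read 'y': q0→{q4, q5}, q1→{q8}, q2→{q2, q8}, q3→{q0, q1, q3, q5}, q4→{q0, q2, q6}, q5→{q2, q8}, q6→{q7}, q7→{q1, q5}, q8→{q0, q4, q7}; now {q0, q1, q2, q3, q4, q5, q6, q7, q8}.
The final set {q0, q1, q2, q3, q4, q5, q6, q7, q8} contains the accepting states q1, q2, q4, q5.

Yes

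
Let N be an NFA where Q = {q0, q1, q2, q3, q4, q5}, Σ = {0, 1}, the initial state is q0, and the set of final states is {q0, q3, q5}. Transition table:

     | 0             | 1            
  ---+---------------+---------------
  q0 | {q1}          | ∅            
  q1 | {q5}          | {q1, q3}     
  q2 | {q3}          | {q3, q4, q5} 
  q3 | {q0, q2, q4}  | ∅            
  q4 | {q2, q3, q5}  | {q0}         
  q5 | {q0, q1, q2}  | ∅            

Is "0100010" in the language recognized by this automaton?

Start in {q0}.
Read '0': {q0} → {q1}.
Read '1': {q1} → {q1, q3}.
Read '0': {q1, q3} → {q0, q2, q4, q5}.
Read '0': {q0, q2, q4, q5} → {q0, q1, q2, q3, q5}.
Read '0': {q0, q1, q2, q3, q5} → {q0, q1, q2, q3, q4, q5}.
Read '1': {q0, q1, q2, q3, q4, q5} → {q0, q1, q3, q4, q5}.
Read '0': {q0, q1, q3, q4, q5} → {q0, q1, q2, q3, q4, q5}.
The final set {q0, q1, q2, q3, q4, q5} contains the accepting states q0, q3, q5.

Yes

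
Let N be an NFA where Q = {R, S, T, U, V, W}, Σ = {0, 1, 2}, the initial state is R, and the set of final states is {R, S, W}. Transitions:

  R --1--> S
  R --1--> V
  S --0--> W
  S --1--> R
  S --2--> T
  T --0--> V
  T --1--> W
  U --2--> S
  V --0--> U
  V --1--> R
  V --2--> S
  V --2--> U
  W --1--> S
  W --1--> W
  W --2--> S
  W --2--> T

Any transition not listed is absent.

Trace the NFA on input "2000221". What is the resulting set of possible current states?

∅

Start in {R}.
Read '2': {R} → ∅.
The set is empty and remains empty for the remaining 6 symbols.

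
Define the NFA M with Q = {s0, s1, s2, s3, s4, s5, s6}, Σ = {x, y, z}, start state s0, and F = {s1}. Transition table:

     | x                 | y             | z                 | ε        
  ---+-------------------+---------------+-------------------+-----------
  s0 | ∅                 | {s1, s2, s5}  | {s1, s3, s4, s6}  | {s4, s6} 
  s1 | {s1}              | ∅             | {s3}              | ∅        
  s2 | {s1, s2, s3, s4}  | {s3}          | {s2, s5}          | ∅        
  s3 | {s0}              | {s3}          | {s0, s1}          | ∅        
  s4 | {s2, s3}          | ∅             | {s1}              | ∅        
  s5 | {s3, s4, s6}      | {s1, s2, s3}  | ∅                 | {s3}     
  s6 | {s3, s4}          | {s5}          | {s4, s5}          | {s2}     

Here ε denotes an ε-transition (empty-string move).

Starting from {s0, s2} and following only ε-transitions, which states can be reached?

{s0, s2, s4, s6}

Begin with {s0, s2}.
ε-move s0 → s4; add s4.
ε-move s0 → s6; add s6.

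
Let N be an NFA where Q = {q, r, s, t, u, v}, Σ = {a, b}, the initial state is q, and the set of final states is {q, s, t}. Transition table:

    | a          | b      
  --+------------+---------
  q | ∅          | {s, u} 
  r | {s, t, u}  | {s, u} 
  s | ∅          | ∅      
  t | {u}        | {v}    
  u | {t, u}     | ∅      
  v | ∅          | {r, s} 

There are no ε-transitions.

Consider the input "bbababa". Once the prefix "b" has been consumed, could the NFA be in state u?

Yes

Start in {q}.
Read 'b': q→{s, u}; now {s, u}.
State u is in {s, u}.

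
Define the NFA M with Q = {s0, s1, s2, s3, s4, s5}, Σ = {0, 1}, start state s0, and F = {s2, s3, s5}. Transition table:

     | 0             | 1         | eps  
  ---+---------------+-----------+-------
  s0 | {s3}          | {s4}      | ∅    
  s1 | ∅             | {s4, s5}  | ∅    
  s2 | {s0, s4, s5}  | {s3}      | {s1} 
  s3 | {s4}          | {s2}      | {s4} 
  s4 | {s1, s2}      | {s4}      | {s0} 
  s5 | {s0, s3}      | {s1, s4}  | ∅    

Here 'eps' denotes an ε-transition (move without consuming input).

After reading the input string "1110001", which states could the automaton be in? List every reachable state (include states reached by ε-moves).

Start in {s0}.
Read '1': s0→{s4}; union {s4}; ε-closure = {s0, s4}.
Read '1': s0→{s4}, s4→{s4}; union {s4}; ε-closure = {s0, s4}.
Read '1': s0→{s4}, s4→{s4}; union {s4}; ε-closure = {s0, s4}.
Read '0': s0→{s3}, s4→{s1, s2}; union {s1, s2, s3}; ε-closure = {s0, s1, s2, s3, s4}.
Read '0': s0→{s3}, s1→∅, s2→{s0, s4, s5}, s3→{s4}, s4→{s1, s2}; now {s0, s1, s2, s3, s4, s5}.
Read '0': s0→{s3}, s1→∅, s2→{s0, s4, s5}, s3→{s4}, s4→{s1, s2}, s5→{s0, s3}; now {s0, s1, s2, s3, s4, s5}.
Read '1': s0→{s4}, s1→{s4, s5}, s2→{s3}, s3→{s2}, s4→{s4}, s5→{s1, s4}; union {s1, s2, s3, s4, s5}; ε-closure = {s0, s1, s2, s3, s4, s5}.

{s0, s1, s2, s3, s4, s5}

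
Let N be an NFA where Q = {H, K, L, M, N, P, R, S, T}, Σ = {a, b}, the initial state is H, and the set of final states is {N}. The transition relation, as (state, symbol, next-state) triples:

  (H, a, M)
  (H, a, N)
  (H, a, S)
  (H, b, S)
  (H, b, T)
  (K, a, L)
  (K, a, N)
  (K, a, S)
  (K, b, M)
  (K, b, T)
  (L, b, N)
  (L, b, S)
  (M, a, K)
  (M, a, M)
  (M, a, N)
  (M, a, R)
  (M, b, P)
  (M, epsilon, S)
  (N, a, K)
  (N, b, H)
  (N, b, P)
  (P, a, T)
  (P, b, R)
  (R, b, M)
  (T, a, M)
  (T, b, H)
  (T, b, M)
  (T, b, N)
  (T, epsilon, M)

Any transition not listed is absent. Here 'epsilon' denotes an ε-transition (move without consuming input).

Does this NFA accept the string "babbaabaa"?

Start in {H}.
Read 'b': H→{S, T}; union {S, T}; ε-closure = {M, S, T}.
Read 'a': M→{K, M, N, R}, S→∅, T→{M}; union {K, M, N, R}; ε-closure = {K, M, N, R, S}.
Read 'b': K→{M, T}, M→{P}, N→{H, P}, R→{M}, S→∅; union {H, M, P, T}; ε-closure = {H, M, P, S, T}.
Read 'b': H→{S, T}, M→{P}, P→{R}, S→∅, T→{H, M, N}; now {H, M, N, P, R, S, T}.
Read 'a': H→{M, N, S}, M→{K, M, N, R}, N→{K}, P→{T}, R→∅, S→∅, T→{M}; now {K, M, N, R, S, T}.
Read 'a': K→{L, N, S}, M→{K, M, N, R}, N→{K}, R→∅, S→∅, T→{M}; now {K, L, M, N, R, S}.
Read 'b': K→{M, T}, L→{N, S}, M→{P}, N→{H, P}, R→{M}, S→∅; now {H, M, N, P, S, T}.
Read 'a': H→{M, N, S}, M→{K, M, N, R}, N→{K}, P→{T}, S→∅, T→{M}; now {K, M, N, R, S, T}.
Read 'a': K→{L, N, S}, M→{K, M, N, R}, N→{K}, R→∅, S→∅, T→{M}; now {K, L, M, N, R, S}.
The final set {K, L, M, N, R, S} contains the accepting state N.

Yes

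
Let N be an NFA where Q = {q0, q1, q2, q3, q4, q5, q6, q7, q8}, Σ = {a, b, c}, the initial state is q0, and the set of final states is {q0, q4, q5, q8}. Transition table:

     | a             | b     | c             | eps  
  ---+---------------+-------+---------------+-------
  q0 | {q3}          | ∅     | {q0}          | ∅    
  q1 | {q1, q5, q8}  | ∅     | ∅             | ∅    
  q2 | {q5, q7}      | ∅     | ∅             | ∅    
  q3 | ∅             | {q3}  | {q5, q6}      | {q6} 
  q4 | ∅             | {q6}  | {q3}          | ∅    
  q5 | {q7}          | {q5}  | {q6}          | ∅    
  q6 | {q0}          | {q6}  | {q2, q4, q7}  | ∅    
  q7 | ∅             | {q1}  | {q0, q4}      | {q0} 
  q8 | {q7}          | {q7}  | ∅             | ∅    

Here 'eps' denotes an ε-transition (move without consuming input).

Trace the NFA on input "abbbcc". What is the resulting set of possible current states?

{q0, q2, q3, q4, q6, q7}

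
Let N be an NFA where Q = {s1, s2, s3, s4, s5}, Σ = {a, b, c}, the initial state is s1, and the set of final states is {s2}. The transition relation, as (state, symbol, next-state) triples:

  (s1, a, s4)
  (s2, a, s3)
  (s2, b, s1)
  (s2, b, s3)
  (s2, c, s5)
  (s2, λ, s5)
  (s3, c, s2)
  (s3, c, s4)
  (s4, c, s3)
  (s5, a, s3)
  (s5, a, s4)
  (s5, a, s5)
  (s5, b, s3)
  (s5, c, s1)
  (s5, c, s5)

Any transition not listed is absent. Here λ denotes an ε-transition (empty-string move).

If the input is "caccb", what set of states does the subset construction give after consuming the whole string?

∅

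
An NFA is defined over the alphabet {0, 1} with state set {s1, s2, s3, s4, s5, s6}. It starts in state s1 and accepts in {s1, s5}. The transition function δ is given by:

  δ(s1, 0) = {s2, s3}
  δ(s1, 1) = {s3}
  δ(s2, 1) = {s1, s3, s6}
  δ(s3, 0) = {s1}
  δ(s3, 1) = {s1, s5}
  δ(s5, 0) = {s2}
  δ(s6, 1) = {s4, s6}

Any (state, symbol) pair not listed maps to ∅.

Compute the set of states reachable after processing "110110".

{s1, s2, s3}

Start in {s1}.
Read '1': s1→{s3}; now {s3}.
Read '1': s3→{s1, s5}; now {s1, s5}.
Read '0': s1→{s2, s3}, s5→{s2}; now {s2, s3}.
Read '1': s2→{s1, s3, s6}, s3→{s1, s5}; now {s1, s3, s5, s6}.
Read '1': s1→{s3}, s3→{s1, s5}, s5→∅, s6→{s4, s6}; now {s1, s3, s4, s5, s6}.
Read '0': s1→{s2, s3}, s3→{s1}, s4→∅, s5→{s2}, s6→∅; now {s1, s2, s3}.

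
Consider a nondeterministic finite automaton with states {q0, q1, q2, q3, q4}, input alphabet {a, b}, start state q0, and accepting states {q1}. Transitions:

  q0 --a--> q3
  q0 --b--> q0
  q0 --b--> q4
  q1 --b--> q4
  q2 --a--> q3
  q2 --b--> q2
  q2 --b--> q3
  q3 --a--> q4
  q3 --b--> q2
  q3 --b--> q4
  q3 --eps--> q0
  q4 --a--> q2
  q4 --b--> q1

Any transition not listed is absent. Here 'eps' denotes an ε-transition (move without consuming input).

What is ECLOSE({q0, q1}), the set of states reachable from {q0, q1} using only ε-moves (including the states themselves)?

Begin with {q0, q1}.
No ε-moves leave this set, so the closure equals the set itself.

{q0, q1}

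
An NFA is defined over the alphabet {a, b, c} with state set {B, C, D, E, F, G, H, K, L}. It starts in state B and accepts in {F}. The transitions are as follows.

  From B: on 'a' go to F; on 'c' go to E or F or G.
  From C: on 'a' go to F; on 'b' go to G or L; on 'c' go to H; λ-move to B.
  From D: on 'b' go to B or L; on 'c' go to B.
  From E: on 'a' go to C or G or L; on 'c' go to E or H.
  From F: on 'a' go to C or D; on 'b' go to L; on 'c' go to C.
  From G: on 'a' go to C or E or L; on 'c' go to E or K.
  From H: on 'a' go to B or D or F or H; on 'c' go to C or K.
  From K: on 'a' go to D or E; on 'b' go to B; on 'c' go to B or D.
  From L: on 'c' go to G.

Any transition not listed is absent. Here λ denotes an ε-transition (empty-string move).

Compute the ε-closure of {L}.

{L}

Begin with {L}.
No ε-moves leave this set, so the closure equals the set itself.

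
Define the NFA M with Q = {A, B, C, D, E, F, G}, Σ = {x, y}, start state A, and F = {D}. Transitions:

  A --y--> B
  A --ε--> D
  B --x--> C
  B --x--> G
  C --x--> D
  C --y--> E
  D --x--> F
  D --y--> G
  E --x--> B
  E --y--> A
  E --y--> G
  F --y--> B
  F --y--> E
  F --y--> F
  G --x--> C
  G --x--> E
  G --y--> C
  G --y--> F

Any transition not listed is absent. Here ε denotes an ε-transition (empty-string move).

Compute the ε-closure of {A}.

Begin with {A}.
ε-move A → D; add D.

{A, D}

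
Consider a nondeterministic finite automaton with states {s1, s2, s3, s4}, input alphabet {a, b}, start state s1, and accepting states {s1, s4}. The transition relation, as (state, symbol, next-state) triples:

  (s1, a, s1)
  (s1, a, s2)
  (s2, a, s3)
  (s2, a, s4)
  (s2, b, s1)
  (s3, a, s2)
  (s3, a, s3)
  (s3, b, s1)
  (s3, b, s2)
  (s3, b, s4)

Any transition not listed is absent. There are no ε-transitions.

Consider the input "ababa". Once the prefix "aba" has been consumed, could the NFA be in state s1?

Start in {s1}.
Read 'a': s1→{s1, s2}; now {s1, s2}.
Read 'b': s1→∅, s2→{s1}; now {s1}.
Read 'a': s1→{s1, s2}; now {s1, s2}.
State s1 is in {s1, s2}.

Yes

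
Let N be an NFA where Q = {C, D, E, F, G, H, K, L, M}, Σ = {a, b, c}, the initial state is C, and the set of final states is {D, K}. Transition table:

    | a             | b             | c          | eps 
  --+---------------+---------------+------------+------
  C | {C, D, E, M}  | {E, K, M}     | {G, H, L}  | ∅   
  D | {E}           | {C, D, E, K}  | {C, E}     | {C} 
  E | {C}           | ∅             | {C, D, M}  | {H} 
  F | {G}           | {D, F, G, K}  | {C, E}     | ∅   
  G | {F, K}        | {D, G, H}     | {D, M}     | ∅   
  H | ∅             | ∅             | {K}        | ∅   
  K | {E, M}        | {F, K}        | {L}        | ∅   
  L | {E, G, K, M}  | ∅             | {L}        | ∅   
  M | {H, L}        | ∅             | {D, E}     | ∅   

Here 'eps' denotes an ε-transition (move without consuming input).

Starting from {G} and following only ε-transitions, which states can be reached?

Begin with {G}.
No ε-moves leave this set, so the closure equals the set itself.

{G}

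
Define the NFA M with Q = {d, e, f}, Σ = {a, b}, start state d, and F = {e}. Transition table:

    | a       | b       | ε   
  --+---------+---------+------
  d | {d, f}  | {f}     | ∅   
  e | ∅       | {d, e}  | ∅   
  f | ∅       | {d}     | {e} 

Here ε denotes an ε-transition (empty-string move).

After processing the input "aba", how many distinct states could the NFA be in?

3

Start in {d}.
Read 'a': {d} → {d, e, f}.
Read 'b': {d, e, f} → {d, e, f}.
Read 'a': {d, e, f} → {d, e, f}.
That set has 3 states.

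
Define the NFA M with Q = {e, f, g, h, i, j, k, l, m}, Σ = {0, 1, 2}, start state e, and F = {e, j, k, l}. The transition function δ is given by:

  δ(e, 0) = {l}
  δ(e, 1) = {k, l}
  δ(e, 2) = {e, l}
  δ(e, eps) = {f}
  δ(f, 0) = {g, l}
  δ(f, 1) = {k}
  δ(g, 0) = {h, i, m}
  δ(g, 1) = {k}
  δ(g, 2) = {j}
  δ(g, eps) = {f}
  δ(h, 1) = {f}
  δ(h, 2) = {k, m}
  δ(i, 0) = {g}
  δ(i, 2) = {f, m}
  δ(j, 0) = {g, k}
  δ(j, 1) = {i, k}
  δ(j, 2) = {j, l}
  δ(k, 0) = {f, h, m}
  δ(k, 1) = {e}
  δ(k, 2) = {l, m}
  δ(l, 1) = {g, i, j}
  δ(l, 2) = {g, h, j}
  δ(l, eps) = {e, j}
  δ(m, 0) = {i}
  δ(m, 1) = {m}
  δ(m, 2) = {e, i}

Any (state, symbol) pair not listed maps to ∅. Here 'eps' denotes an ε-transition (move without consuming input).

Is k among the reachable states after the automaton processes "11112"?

No

Start: ε-closure({e}) = {e, f}.
Read '1': e→{k, l}, f→{k}; union {k, l}; ε-closure = {e, f, j, k, l}.
Read '1': e→{k, l}, f→{k}, j→{i, k}, k→{e}, l→{g, i, j}; union {e, g, i, j, k, l}; ε-closure = {e, f, g, i, j, k, l}.
Read '1': e→{k, l}, f→{k}, g→{k}, i→∅, j→{i, k}, k→{e}, l→{g, i, j}; union {e, g, i, j, k, l}; ε-closure = {e, f, g, i, j, k, l}.
Read '1': e→{k, l}, f→{k}, g→{k}, i→∅, j→{i, k}, k→{e}, l→{g, i, j}; union {e, g, i, j, k, l}; ε-closure = {e, f, g, i, j, k, l}.
Read '2': e→{e, l}, f→∅, g→{j}, i→{f, m}, j→{j, l}, k→{l, m}, l→{g, h, j}; now {e, f, g, h, j, l, m}.
State k is not in {e, f, g, h, j, l, m}.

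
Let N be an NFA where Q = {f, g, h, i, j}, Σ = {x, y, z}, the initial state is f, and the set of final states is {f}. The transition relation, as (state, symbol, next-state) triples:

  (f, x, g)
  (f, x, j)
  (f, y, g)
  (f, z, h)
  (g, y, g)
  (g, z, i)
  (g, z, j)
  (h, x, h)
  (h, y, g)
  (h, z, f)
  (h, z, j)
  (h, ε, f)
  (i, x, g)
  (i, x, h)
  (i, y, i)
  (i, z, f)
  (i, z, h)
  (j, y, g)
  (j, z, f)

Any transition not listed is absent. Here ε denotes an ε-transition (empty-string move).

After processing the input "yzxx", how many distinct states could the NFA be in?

Start in {f}.
Read 'y': {f} → {g}.
Read 'z': {g} → {i, j}.
Read 'x': {i, j} → {f, g, h}.
Read 'x': {f, g, h} → {f, g, h, j}.
That set has 4 states.

4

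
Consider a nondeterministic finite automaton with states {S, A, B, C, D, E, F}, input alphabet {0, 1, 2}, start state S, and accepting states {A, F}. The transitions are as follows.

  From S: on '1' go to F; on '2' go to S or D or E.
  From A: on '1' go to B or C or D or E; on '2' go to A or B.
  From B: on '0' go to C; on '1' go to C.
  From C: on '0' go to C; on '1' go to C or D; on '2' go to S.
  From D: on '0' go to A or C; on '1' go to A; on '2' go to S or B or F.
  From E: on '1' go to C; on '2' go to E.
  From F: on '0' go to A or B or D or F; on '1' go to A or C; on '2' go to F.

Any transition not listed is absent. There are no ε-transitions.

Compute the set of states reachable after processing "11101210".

Start in {S}.
Read '1': S→{F}; now {F}.
Read '1': F→{A, C}; now {A, C}.
Read '1': A→{B, C, D, E}, C→{C, D}; now {B, C, D, E}.
Read '0': B→{C}, C→{C}, D→{A, C}, E→∅; now {A, C}.
Read '1': A→{B, C, D, E}, C→{C, D}; now {B, C, D, E}.
Read '2': B→∅, C→{S}, D→{S, B, F}, E→{E}; now {S, B, E, F}.
Read '1': S→{F}, B→{C}, E→{C}, F→{A, C}; now {A, C, F}.
Read '0': A→∅, C→{C}, F→{A, B, D, F}; now {A, B, C, D, F}.

{A, B, C, D, F}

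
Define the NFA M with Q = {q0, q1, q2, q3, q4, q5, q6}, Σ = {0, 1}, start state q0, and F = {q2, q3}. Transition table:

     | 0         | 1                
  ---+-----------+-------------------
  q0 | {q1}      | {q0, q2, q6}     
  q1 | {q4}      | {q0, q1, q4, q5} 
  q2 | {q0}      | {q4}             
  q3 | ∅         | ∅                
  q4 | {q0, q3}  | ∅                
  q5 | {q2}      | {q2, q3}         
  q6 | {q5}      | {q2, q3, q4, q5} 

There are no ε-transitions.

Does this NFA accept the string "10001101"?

Start in {q0}.
Read '1': {q0} → {q0, q2, q6}.
Read '0': {q0, q2, q6} → {q0, q1, q5}.
Read '0': {q0, q1, q5} → {q1, q2, q4}.
Read '0': {q1, q2, q4} → {q0, q3, q4}.
Read '1': {q0, q3, q4} → {q0, q2, q6}.
Read '1': {q0, q2, q6} → {q0, q2, q3, q4, q5, q6}.
Read '0': {q0, q2, q3, q4, q5, q6} → {q0, q1, q2, q3, q5}.
Read '1': {q0, q1, q2, q3, q5} → {q0, q1, q2, q3, q4, q5, q6}.
The final set {q0, q1, q2, q3, q4, q5, q6} contains the accepting states q2, q3.

Yes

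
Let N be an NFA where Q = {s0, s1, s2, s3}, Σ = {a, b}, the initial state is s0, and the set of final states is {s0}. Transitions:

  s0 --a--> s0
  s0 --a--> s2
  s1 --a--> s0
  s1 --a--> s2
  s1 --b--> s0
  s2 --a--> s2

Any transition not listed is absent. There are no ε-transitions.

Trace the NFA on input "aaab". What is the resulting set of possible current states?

Start in {s0}.
Read 'a': s0→{s0, s2}; now {s0, s2}.
Read 'a': s0→{s0, s2}, s2→{s2}; now {s0, s2}.
Read 'a': s0→{s0, s2}, s2→{s2}; now {s0, s2}.
Read 'b': s0→∅, s2→∅; now ∅.

∅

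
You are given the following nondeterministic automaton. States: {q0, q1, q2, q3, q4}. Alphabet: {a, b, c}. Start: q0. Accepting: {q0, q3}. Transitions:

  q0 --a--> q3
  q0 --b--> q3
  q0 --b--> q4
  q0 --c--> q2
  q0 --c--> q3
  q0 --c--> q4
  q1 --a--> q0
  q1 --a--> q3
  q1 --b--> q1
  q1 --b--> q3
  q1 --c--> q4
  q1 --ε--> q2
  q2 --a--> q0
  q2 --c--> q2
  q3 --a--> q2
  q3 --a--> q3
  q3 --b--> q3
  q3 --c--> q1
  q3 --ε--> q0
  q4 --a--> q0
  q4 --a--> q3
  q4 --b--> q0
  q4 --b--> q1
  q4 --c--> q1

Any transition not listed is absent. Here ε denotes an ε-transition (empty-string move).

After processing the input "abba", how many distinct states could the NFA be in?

3

Start in {q0}.
Read 'a': q0→{q3}; union {q3}; ε-closure = {q0, q3}.
Read 'b': q0→{q3, q4}, q3→{q3}; union {q3, q4}; ε-closure = {q0, q3, q4}.
Read 'b': q0→{q3, q4}, q3→{q3}, q4→{q0, q1}; union {q0, q1, q3, q4}; ε-closure = {q0, q1, q2, q3, q4}.
Read 'a': q0→{q3}, q1→{q0, q3}, q2→{q0}, q3→{q2, q3}, q4→{q0, q3}; now {q0, q2, q3}.
That set has 3 states.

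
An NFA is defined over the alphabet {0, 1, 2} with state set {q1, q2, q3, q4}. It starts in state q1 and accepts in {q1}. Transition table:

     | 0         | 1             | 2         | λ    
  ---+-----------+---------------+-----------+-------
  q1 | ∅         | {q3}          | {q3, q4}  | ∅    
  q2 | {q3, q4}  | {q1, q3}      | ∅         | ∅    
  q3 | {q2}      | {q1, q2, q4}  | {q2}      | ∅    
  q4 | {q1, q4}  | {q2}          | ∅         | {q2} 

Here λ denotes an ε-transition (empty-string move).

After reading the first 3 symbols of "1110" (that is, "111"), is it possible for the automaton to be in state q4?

No

Start in {q1}.
Read '1': q1→{q3}; now {q3}.
Read '1': q3→{q1, q2, q4}; now {q1, q2, q4}.
Read '1': q1→{q3}, q2→{q1, q3}, q4→{q2}; now {q1, q2, q3}.
State q4 is not in {q1, q2, q3}.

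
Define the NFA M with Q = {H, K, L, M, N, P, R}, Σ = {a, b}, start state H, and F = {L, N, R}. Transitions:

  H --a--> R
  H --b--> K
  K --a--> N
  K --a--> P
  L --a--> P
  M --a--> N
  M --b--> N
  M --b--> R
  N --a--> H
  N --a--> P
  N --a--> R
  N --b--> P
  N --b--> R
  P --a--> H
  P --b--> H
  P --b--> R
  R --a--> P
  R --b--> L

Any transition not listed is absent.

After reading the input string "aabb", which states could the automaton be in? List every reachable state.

Start in {H}.
Read 'a': H→{R}; now {R}.
Read 'a': R→{P}; now {P}.
Read 'b': P→{H, R}; now {H, R}.
Read 'b': H→{K}, R→{L}; now {K, L}.

{K, L}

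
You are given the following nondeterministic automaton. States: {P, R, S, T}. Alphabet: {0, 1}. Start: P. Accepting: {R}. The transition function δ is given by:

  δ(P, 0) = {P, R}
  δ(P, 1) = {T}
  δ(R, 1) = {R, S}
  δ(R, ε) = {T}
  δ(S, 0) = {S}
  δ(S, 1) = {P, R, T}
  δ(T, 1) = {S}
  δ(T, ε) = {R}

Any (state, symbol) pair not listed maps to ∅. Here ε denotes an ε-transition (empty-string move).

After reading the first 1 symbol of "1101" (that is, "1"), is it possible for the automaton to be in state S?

Start in {P}.
Read '1': P→{T}; union {T}; ε-closure = {R, T}.
State S is not in {R, T}.

No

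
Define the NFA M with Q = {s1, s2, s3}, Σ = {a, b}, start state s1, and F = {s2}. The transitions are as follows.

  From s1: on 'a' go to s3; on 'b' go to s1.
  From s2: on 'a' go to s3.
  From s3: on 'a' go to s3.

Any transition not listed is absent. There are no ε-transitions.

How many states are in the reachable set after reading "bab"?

0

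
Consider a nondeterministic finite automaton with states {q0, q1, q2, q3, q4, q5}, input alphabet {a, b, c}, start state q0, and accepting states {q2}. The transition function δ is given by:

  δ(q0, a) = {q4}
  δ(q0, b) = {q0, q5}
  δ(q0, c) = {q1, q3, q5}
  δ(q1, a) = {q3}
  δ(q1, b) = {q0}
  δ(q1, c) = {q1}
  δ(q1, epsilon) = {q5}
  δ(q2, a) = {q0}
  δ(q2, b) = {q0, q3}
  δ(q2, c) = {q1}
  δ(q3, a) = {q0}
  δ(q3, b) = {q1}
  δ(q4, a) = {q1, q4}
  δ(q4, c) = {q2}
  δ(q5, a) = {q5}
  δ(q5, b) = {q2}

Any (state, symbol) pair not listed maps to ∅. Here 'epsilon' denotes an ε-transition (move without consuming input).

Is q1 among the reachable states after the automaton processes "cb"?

Yes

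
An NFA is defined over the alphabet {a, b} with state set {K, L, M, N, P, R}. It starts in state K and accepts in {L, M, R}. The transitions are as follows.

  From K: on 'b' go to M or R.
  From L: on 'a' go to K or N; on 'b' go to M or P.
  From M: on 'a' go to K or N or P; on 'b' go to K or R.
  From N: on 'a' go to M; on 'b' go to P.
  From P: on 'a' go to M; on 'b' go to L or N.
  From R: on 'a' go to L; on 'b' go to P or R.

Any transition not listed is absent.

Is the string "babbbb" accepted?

Start in {K}.
Read 'b': {K} → {M, R}.
Read 'a': {M, R} → {K, L, N, P}.
Read 'b': {K, L, N, P} → {L, M, N, P, R}.
Read 'b': {L, M, N, P, R} → {K, L, M, N, P, R}.
Read 'b': {K, L, M, N, P, R} → {K, L, M, N, P, R}.
Read 'b': {K, L, M, N, P, R} → {K, L, M, N, P, R}.
The final set {K, L, M, N, P, R} contains the accepting states L, M, R.

Yes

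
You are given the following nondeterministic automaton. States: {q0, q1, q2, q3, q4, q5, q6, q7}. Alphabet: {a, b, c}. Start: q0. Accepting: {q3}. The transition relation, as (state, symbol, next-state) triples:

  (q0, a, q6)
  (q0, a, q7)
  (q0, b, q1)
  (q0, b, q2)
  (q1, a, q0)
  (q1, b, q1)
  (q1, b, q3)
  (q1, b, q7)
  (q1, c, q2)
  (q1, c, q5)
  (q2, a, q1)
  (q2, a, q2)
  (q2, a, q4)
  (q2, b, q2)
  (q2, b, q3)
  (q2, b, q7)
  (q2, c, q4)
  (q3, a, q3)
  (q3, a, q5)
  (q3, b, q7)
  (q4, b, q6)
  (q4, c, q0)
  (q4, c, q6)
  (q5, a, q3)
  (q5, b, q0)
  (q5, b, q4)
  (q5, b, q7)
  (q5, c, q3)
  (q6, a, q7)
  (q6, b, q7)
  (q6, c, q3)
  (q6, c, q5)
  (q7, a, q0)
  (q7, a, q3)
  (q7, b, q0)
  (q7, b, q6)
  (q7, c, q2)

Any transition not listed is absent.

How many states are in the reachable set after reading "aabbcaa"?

6

Start in {q0}.
Read 'a': {q0} → {q6, q7}.
Read 'a': {q6, q7} → {q0, q3, q7}.
Read 'b': {q0, q3, q7} → {q0, q1, q2, q6, q7}.
Read 'b': {q0, q1, q2, q6, q7} → {q0, q1, q2, q3, q6, q7}.
Read 'c': {q0, q1, q2, q3, q6, q7} → {q2, q3, q4, q5}.
Read 'a': {q2, q3, q4, q5} → {q1, q2, q3, q4, q5}.
Read 'a': {q1, q2, q3, q4, q5} → {q0, q1, q2, q3, q4, q5}.
That set has 6 states.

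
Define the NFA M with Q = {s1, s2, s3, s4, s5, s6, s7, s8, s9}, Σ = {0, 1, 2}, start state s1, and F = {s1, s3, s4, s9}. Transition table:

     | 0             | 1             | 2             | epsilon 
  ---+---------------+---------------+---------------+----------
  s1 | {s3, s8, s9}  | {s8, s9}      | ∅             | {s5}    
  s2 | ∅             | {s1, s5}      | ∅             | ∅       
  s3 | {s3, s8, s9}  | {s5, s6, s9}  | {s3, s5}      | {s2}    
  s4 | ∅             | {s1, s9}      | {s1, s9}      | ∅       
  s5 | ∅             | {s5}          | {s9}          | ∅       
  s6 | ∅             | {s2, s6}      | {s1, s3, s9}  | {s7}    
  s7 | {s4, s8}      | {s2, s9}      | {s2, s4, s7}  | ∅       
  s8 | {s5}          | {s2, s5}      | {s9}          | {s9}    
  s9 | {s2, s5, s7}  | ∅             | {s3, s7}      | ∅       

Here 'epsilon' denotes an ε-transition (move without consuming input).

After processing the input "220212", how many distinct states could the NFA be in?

7

Start: ε-closure({s1}) = {s1, s5}.
Read '2': s1→∅, s5→{s9}; now {s9}.
Read '2': s9→{s3, s7}; union {s3, s7}; ε-closure = {s2, s3, s7}.
Read '0': s2→∅, s3→{s3, s8, s9}, s7→{s4, s8}; union {s3, s4, s8, s9}; ε-closure = {s2, s3, s4, s8, s9}.
Read '2': s2→∅, s3→{s3, s5}, s4→{s1, s9}, s8→{s9}, s9→{s3, s7}; union {s1, s3, s5, s7, s9}; ε-closure = {s1, s2, s3, s5, s7, s9}.
Read '1': s1→{s8, s9}, s2→{s1, s5}, s3→{s5, s6, s9}, s5→{s5}, s7→{s2, s9}, s9→∅; union {s1, s2, s5, s6, s8, s9}; ε-closure = {s1, s2, s5, s6, s7, s8, s9}.
Read '2': s1→∅, s2→∅, s5→{s9}, s6→{s1, s3, s9}, s7→{s2, s4, s7}, s8→{s9}, s9→{s3, s7}; union {s1, s2, s3, s4, s7, s9}; ε-closure = {s1, s2, s3, s4, s5, s7, s9}.
That set has 7 states.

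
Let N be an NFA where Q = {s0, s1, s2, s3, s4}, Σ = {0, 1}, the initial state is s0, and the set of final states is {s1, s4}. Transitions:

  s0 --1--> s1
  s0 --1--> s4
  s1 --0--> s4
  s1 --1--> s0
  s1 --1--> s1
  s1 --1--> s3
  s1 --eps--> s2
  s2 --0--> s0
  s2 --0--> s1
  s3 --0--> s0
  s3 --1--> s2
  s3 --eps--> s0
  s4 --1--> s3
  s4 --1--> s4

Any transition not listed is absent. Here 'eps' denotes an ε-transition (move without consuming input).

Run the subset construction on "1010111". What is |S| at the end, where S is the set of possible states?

5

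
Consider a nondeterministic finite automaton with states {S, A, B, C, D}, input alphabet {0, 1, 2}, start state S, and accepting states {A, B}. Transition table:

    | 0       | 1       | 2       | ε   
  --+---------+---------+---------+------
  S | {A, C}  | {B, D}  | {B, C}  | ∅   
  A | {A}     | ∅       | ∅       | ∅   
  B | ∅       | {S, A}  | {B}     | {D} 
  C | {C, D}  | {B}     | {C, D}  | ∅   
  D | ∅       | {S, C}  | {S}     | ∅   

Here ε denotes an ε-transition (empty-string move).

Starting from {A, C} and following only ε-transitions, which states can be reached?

{A, C}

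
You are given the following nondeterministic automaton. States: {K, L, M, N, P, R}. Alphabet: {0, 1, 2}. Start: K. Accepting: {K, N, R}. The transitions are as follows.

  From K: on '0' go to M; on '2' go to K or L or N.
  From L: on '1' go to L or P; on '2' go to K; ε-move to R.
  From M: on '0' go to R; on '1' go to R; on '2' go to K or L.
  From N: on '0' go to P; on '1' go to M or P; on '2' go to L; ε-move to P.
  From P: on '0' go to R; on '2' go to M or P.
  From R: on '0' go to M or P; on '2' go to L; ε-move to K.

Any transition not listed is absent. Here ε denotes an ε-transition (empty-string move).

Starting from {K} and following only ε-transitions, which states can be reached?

Begin with {K}.
No ε-moves leave this set, so the closure equals the set itself.

{K}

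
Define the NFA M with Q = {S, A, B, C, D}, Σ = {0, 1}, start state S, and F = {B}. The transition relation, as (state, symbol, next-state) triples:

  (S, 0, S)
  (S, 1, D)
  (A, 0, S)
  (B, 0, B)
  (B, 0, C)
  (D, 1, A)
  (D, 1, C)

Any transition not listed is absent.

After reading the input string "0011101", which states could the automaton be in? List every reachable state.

Start in {S}.
Read '0': S→{S}; now {S}.
Read '0': S→{S}; now {S}.
Read '1': S→{D}; now {D}.
Read '1': D→{A, C}; now {A, C}.
Read '1': A→∅, C→∅; now ∅.
The set is empty and remains empty for the remaining 2 symbols.

∅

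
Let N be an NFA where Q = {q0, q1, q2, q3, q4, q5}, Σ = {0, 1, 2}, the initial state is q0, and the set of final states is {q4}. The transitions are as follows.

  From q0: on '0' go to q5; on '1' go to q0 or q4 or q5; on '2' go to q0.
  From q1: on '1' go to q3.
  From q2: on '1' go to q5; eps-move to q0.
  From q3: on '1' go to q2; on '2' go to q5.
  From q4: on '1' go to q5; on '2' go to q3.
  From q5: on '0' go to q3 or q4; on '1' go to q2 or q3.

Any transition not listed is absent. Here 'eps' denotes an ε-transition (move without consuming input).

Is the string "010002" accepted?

No

Start in {q0}.
Read '0': q0→{q5}; now {q5}.
Read '1': q5→{q2, q3}; union {q2, q3}; ε-closure = {q0, q2, q3}.
Read '0': q0→{q5}, q2→∅, q3→∅; now {q5}.
Read '0': q5→{q3, q4}; now {q3, q4}.
Read '0': q3→∅, q4→∅; now ∅.
The set is empty and remains empty for the remaining 1 symbol.
The final set ∅ contains no accepting state.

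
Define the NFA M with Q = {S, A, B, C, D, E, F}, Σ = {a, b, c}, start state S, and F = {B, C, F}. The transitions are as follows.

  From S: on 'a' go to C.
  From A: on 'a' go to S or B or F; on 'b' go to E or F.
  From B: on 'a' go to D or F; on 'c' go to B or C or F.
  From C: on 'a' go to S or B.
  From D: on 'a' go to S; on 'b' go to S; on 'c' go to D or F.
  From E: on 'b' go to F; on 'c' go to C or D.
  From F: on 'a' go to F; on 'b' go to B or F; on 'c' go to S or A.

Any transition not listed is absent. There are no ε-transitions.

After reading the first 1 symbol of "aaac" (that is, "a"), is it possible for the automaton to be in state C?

Start in {S}.
Read 'a': {S} → {C}.
State C is in {C}.

Yes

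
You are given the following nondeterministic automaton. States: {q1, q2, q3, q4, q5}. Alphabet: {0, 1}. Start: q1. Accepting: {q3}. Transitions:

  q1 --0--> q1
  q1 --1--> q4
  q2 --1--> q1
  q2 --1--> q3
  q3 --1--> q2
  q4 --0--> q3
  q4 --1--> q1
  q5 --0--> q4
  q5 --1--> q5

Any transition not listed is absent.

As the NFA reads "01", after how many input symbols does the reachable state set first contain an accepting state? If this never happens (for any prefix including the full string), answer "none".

none

Start in {q1}.
Read '0': q1→{q1}; now {q1}.
Read '1': q1→{q4}; now {q4}.
No reachable set along the way intersects F.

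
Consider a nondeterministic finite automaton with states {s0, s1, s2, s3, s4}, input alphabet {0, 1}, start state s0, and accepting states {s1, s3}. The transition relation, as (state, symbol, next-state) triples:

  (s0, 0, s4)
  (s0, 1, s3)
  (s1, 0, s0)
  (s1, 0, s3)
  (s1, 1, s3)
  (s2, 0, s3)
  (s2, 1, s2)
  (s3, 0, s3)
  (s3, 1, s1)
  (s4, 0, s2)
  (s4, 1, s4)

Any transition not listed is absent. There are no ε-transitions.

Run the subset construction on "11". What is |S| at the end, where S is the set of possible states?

Start in {s0}.
Read '1': {s0} → {s3}.
Read '1': {s3} → {s1}.
That set has 1 state.

1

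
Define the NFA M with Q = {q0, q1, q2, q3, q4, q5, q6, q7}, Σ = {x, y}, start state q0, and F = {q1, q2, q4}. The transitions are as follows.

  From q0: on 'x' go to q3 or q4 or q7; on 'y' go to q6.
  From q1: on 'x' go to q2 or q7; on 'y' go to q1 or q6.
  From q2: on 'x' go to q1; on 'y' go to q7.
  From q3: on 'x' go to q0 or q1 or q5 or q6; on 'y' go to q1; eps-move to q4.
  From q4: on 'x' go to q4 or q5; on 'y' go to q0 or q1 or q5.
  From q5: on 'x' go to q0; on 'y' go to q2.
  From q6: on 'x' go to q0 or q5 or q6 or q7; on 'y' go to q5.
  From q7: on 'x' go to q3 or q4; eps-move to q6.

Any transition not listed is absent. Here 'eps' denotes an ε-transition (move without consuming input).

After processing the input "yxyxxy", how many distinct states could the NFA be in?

6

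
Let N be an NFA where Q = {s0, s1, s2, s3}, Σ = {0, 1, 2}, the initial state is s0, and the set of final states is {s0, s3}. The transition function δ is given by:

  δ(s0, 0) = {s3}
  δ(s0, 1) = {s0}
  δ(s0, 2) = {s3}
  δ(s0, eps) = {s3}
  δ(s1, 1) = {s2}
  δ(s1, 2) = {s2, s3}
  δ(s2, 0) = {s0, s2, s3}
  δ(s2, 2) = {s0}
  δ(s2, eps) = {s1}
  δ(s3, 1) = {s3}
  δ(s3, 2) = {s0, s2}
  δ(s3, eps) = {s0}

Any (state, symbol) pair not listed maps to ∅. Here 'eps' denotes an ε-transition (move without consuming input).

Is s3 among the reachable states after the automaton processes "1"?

Yes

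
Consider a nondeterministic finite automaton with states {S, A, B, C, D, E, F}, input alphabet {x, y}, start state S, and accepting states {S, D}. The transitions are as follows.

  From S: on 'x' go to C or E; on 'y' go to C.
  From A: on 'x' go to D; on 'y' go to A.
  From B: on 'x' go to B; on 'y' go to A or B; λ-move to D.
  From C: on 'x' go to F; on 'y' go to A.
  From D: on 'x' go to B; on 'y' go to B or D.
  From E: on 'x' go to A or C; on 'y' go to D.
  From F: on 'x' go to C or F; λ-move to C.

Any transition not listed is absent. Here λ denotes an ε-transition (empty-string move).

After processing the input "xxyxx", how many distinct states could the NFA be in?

2

Start in {S}.
Read 'x': S→{C, E}; now {C, E}.
Read 'x': C→{F}, E→{A, C}; now {A, C, F}.
Read 'y': A→{A}, C→{A}, F→∅; now {A}.
Read 'x': A→{D}; now {D}.
Read 'x': D→{B}; union {B}; ε-closure = {B, D}.
That set has 2 states.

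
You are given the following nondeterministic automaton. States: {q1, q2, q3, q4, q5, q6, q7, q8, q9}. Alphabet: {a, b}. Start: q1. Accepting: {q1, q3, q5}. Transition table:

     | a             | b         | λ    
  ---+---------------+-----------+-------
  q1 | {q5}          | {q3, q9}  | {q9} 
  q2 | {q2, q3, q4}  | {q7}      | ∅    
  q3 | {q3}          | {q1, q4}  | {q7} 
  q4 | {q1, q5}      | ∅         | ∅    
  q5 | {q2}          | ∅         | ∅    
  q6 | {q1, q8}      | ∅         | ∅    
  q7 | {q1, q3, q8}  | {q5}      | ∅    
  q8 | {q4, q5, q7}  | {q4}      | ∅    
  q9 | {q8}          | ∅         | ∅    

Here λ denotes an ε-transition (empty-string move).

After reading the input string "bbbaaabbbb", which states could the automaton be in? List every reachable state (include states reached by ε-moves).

{q1, q3, q4, q5, q7, q9}

Start: ε-closure({q1}) = {q1, q9}.
Read 'b': q1→{q3, q9}, q9→∅; union {q3, q9}; ε-closure = {q3, q7, q9}.
Read 'b': q3→{q1, q4}, q7→{q5}, q9→∅; union {q1, q4, q5}; ε-closure = {q1, q4, q5, q9}.
Read 'b': q1→{q3, q9}, q4→∅, q5→∅, q9→∅; union {q3, q9}; ε-closure = {q3, q7, q9}.
Read 'a': q3→{q3}, q7→{q1, q3, q8}, q9→{q8}; union {q1, q3, q8}; ε-closure = {q1, q3, q7, q8, q9}.
Read 'a': q1→{q5}, q3→{q3}, q7→{q1, q3, q8}, q8→{q4, q5, q7}, q9→{q8}; union {q1, q3, q4, q5, q7, q8}; ε-closure = {q1, q3, q4, q5, q7, q8, q9}.
Read 'a': q1→{q5}, q3→{q3}, q4→{q1, q5}, q5→{q2}, q7→{q1, q3, q8}, q8→{q4, q5, q7}, q9→{q8}; union {q1, q2, q3, q4, q5, q7, q8}; ε-closure = {q1, q2, q3, q4, q5, q7, q8, q9}.
Read 'b': q1→{q3, q9}, q2→{q7}, q3→{q1, q4}, q4→∅, q5→∅, q7→{q5}, q8→{q4}, q9→∅; now {q1, q3, q4, q5, q7, q9}.
Read 'b': q1→{q3, q9}, q3→{q1, q4}, q4→∅, q5→∅, q7→{q5}, q9→∅; union {q1, q3, q4, q5, q9}; ε-closure = {q1, q3, q4, q5, q7, q9}.
Read 'b': q1→{q3, q9}, q3→{q1, q4}, q4→∅, q5→∅, q7→{q5}, q9→∅; union {q1, q3, q4, q5, q9}; ε-closure = {q1, q3, q4, q5, q7, q9}.
Read 'b': q1→{q3, q9}, q3→{q1, q4}, q4→∅, q5→∅, q7→{q5}, q9→∅; union {q1, q3, q4, q5, q9}; ε-closure = {q1, q3, q4, q5, q7, q9}.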